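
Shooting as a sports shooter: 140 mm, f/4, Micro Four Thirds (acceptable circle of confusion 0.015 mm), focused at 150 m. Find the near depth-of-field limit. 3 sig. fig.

103 m

Hyperfocal distance H = f²/(N·c) + f = 140²/(4 × 0.015) + 140 = 19600/0.06 + 140 ≈ 326806.7 mm ≈ 326.8 m.
Near limit Dn = s·(H − f)/(H + s − 2f) = 150000 × (326806.7 − 140) / (326806.7 + 150000 − 2 × 140) = 150000 × 326666.7 / 476526.7 ≈ 102827 mm ≈ 103 m.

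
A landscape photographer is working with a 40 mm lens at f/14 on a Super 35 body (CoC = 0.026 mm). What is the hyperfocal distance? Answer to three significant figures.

Hyperfocal distance H = f²/(N·c) + f = 40²/(14 × 0.026) + 40 = 1600/0.364 + 40 ≈ 4435.6 mm ≈ 4.44 m.

4.44 m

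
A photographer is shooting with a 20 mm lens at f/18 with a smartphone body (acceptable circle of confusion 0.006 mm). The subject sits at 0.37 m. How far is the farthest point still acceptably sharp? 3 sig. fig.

409 mm

Hyperfocal distance H = f²/(N·c) + f = 20²/(18 × 0.006) + 20 = 400/0.108 + 20 ≈ 3723.7 mm ≈ 3.724 m.
Far limit Df = s·(H − f)/(H − s) = 370 × (3723.7 − 20) / (3723.7 − 370) = 370 × 3703.7 / 3353.7 ≈ 408.61 mm.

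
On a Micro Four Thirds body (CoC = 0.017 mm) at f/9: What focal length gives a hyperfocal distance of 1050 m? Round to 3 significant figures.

From H = f²/(N·c) + f, with f ≪ H: f ≈ √(H·N·c) = √(1050000 × 9 × 0.017) = √160650 ≈ 400.8 mm.
The +f correction barely moves this — solving exactly, f² + N·c·f − N·c·H = 0 ⇒ f = (−N·c + √((N·c)² + 4·N·c·H))/2 = (−0.153 + √642600)/2 ≈ 400.74 mm, so f ≈ 401 mm.

401 mm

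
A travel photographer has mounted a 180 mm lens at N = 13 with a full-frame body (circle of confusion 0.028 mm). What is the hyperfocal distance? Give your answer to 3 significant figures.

Hyperfocal distance H = f²/(N·c) + f = 180²/(13 × 0.028) + 180 = 32400/0.364 + 180 ≈ 89191.0 mm ≈ 89.2 m.

89.2 m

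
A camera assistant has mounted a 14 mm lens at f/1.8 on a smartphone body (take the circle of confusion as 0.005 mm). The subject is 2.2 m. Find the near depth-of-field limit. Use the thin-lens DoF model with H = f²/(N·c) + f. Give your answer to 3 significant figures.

Hyperfocal distance H = f²/(N·c) + f = 14²/(1.8 × 0.005) + 14 = 196/0.009 + 14 ≈ 21791.8 mm ≈ 21.79 m.
Near limit Dn = s·(H − f)/(H + s − 2f) = 2200 × (21791.8 − 14) / (21791.8 + 2200 − 2 × 14) = 2200 × 21777.8 / 23963.8 ≈ 1999.3 mm ≈ 2.00 m.

2.00 m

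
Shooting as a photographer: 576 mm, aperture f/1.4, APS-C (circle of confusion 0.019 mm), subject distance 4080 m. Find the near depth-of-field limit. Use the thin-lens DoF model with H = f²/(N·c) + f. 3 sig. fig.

Hyperfocal distance H = f²/(N·c) + f = 576²/(1.4 × 0.019) + 576 = 331776/0.0266 + 576 ≈ 12473358.0 mm ≈ 12473 m.
Near limit Dn = s·(H − f)/(H + s − 2f) = 4080000 × (12473358.0 − 576) / (12473358.0 + 4080000 − 2 × 576) = 4080000 × 12472782.0 / 16552206.0 ≈ 3074451 mm ≈ 3070 m.

3070 m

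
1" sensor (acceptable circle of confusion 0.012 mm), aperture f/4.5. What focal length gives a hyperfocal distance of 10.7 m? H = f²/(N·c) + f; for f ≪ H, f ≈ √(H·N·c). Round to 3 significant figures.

From H = f²/(N·c) + f, with f ≪ H: f ≈ √(H·N·c) = √(10700 × 4.5 × 0.012) = √577.80 ≈ 24.04 mm.
The +f correction barely moves this — solving exactly, f² + N·c·f − N·c·H = 0 ⇒ f = (−N·c + √((N·c)² + 4·N·c·H))/2 = (−0.054 + √2311.2)/2 ≈ 24.010 mm, so f ≈ 24.0 mm.

24.0 mm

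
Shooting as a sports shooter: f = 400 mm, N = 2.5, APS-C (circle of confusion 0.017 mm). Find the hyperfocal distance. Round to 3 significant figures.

Hyperfocal distance H = f²/(N·c) + f = 400²/(2.5 × 0.017) + 400 = 160000/0.0425 + 400 ≈ 3765105.9 mm ≈ 3770 m.

3770 m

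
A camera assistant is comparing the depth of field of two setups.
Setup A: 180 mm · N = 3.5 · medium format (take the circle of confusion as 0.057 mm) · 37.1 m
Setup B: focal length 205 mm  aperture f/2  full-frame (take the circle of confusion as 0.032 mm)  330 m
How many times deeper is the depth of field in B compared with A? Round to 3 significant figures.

Setup A: H = 180²/(3.5×0.057) + 180 ≈ 162586.0 mm; DoF = Df − Dn = 48015 − 30228 ≈ 17787 mm.
Setup B: H = 205²/(2×0.032) + 205 ≈ 656845.6 mm; DoF = Df − Dn = 662978 − 219671 ≈ 443307 mm.
Ratio = 443307 / 17787 ≈ 24.9.

24.9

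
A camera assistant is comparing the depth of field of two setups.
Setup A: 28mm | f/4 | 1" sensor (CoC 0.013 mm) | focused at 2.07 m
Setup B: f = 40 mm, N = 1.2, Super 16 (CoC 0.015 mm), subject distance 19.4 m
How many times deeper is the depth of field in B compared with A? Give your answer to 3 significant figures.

15.5

Setup A: H = 28²/(4×0.013) + 28 ≈ 15104.9 mm; DoF = Df − Dn = 2394.28 − 1823.08 ≈ 571.20 mm.
Setup B: H = 40²/(1.2×0.015) + 40 ≈ 88928.9 mm; DoF = Df − Dn = 24801.8 − 15930.4 ≈ 8871.4 mm.
Ratio = 8871.4 / 571.20 ≈ 15.5.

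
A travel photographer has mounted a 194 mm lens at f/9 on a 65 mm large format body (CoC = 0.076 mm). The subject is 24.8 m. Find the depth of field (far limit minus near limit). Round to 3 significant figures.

Hyperfocal distance H = f²/(N·c) + f = 194²/(9 × 0.076) + 194 = 37636/0.684 + 194 ≈ 55217.4 mm ≈ 55.22 m.
Near limit Dn = s·(H − f)/(H + s − 2f) = 24800 × (55217.4 − 194) / (55217.4 + 24800 − 2 × 194) = 24800 × 55023.4 / 79629.4 ≈ 17137 mm.
Far limit Df = s·(H − f)/(H − s) = 24800 × (55217.4 − 194) / (55217.4 − 24800) = 24800 × 55023.4 / 30417.4 ≈ 44862 mm.
Depth of field = Df − Dn = 44862 − 17137 ≈ 27725 mm ≈ 27.7 m.

27.7 m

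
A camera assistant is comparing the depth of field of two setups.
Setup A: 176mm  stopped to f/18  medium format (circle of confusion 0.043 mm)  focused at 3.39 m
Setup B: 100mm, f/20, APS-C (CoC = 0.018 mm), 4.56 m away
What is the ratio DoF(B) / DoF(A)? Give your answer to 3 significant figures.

2.74

Setup A: H = 176²/(18×0.043) + 176 ≈ 40196.7 mm; DoF = Df − Dn = 3686.02 − 3137.99 ≈ 548.03 mm.
Setup B: H = 100²/(20×0.018) + 100 ≈ 27877.8 mm; DoF = Df − Dn = 5432.2 − 3929.1 ≈ 1503.1 mm.
Ratio = 1503.1 / 548.03 ≈ 2.74.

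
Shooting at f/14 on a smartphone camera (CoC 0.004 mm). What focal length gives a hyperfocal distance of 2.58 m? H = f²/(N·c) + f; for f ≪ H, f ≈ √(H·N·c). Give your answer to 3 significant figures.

12.0 mm

From H = f²/(N·c) + f, with f ≪ H: f ≈ √(H·N·c) = √(2580 × 14 × 0.004) = √144.48 ≈ 12.02 mm.
The +f correction barely moves this — solving exactly, f² + N·c·f − N·c·H = 0 ⇒ f = (−N·c + √((N·c)² + 4·N·c·H))/2 = (−0.056 + √577.92)/2 ≈ 11.992 mm, so f ≈ 12.0 mm.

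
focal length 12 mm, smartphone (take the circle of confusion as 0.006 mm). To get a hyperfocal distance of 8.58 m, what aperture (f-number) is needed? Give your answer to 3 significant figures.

Rearrange H = f²/(N·c) + f for N: N = f² / ((H − f)·c).
N = 12² / ((8580 − 12) × 0.006) = 144 / 51.41 ≈ 2.80.

f/2.80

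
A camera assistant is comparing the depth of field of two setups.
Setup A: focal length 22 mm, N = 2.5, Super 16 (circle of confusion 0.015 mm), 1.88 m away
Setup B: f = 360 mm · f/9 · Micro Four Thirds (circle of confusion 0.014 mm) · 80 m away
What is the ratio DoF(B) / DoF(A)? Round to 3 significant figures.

Setup A: H = 22²/(2.5×0.015) + 22 ≈ 12928.7 mm; DoF = Df − Dn = 2196.15 − 1643.42 ≈ 552.73 mm.
Setup B: H = 360²/(9×0.014) + 360 ≈ 1028931.4 mm; DoF = Df − Dn = 86714 − 74251 ≈ 12463 mm.
Ratio = 12463 / 552.73 ≈ 22.5.

22.5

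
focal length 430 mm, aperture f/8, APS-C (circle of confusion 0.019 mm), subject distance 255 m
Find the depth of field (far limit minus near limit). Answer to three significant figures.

Hyperfocal distance H = f²/(N·c) + f = 430²/(8 × 0.019) + 430 = 184900/0.152 + 430 ≈ 1216877.4 mm ≈ 1217 m.
Near limit Dn = s·(H − f)/(H + s − 2f) = 255000 × (1216877.4 − 430) / (1216877.4 + 255000 − 2 × 430) = 255000 × 1216447.4 / 1471017.4 ≈ 210870 mm.
Far limit Df = s·(H − f)/(H − s) = 255000 × (1216877.4 − 430) / (1216877.4 − 255000) = 255000 × 1216447.4 / 961877.4 ≈ 322488 mm.
Depth of field = Df − Dn = 322488 − 210870 ≈ 111618 mm ≈ 112 m.

112 m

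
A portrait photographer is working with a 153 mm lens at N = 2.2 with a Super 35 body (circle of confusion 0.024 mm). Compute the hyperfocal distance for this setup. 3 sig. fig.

444 m

Hyperfocal distance H = f²/(N·c) + f = 153²/(2.2 × 0.024) + 153 = 23409/0.0528 + 153 ≈ 443505.3 mm ≈ 444 m.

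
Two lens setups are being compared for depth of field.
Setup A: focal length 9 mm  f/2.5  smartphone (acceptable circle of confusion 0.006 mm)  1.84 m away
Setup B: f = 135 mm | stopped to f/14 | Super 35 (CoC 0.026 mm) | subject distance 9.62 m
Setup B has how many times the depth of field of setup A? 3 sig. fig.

Setup A: H = 9²/(2.5×0.006) + 9 ≈ 5409.0 mm; DoF = Df − Dn = 2784.0 − 1374.1 ≈ 1409.9 mm.
Setup B: H = 135²/(14×0.026) + 135 ≈ 50203.7 mm; DoF = Df − Dn = 11868.3 − 8087.8 ≈ 3780.5 mm.
Ratio = 3780.5 / 1409.9 ≈ 2.68.

2.68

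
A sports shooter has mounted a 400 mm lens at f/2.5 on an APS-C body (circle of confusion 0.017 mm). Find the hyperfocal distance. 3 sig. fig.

3770 m

Hyperfocal distance H = f²/(N·c) + f = 400²/(2.5 × 0.017) + 400 = 160000/0.0425 + 400 ≈ 3765105.9 mm ≈ 3770 m.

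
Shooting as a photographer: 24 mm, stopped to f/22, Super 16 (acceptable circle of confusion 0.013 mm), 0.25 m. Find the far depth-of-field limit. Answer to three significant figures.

Hyperfocal distance H = f²/(N·c) + f = 24²/(22 × 0.013) + 24 = 576/0.286 + 24 ≈ 2038.0 mm ≈ 2.038 m.
Far limit Df = s·(H − f)/(H − s) = 250 × (2038.0 − 24) / (2038.0 − 250) = 250 × 2014.0 / 1788.0 ≈ 281.60 mm.

282 mm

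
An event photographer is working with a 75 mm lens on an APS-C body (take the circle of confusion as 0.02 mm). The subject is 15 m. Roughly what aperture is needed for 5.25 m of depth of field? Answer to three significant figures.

f/3.20

Write h = H − f = f²/(N·c). The thin-lens limits are Dn = s·h/(h + (s−f)) and Df = s·h/(h − (s−f)), so DoF = Df − Dn = 2·s·(s−f)·h / (h² − (s−f)²).
That is a quadratic in h: DoF·h² − 2·s·(s−f)·h − DoF·(s−f)² = 0 ⇒ h = (s−f)·(s + √(s² + DoF²)) / DoF = 14925 × (15000 + √(15000² + 5250²)) / 5250 = 14925 × (15000 + 15892.2) / 5250 ≈ 87822 mm.
Then N = f²/(c·h) = 75² / (0.02 × 87822) = 5625 / 1756.4 ≈ 3.20.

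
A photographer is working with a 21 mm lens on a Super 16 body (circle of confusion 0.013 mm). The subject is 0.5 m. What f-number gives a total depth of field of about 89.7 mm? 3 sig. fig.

f/6.30

Write h = H − f = f²/(N·c). The thin-lens limits are Dn = s·h/(h + (s−f)) and Df = s·h/(h − (s−f)), so DoF = Df − Dn = 2·s·(s−f)·h / (h² − (s−f)²).
That is a quadratic in h: DoF·h² − 2·s·(s−f)·h − DoF·(s−f)² = 0 ⇒ h = (s−f)·(s + √(s² + DoF²)) / DoF = 479 × (500 + √(500² + 89.7²)) / 89.7 = 479 × (500 + 507.982) / 89.7 ≈ 5382.6 mm.
Then N = f²/(c·h) = 21² / (0.013 × 5382.6) = 441 / 69.974 ≈ 6.30.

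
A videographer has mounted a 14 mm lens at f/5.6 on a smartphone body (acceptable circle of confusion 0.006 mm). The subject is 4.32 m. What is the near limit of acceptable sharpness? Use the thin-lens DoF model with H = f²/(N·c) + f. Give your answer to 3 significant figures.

2.49 m

Hyperfocal distance H = f²/(N·c) + f = 14²/(5.6 × 0.006) + 14 = 196/0.0336 + 14 ≈ 5847.3 mm ≈ 5.847 m.
Near limit Dn = s·(H − f)/(H + s − 2f) = 4320 × (5847.3 − 14) / (5847.3 + 4320 − 2 × 14) = 4320 × 5833.3 / 10139.3 ≈ 2485.4 mm ≈ 2.49 m.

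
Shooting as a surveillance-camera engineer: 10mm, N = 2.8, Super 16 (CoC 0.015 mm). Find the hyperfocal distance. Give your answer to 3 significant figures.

2.39 m

Hyperfocal distance H = f²/(N·c) + f = 10²/(2.8 × 0.015) + 10 = 100/0.042 + 10 ≈ 2391.0 mm ≈ 2.39 m.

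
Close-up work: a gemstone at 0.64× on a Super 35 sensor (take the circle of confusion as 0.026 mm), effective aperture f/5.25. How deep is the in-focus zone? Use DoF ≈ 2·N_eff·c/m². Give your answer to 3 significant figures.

0.667 mm

At magnification m, DoF ≈ 2·N_eff·c/m² = 2 × 5.25 × 0.026 / 0.64² = 0.273 / 0.4096 ≈ 0.667 mm.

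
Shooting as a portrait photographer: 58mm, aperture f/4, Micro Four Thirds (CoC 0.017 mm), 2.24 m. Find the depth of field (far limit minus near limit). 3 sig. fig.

198 mm

Hyperfocal distance H = f²/(N·c) + f = 58²/(4 × 0.017) + 58 = 3364/0.068 + 58 ≈ 49528.6 mm ≈ 49.53 m.
Near limit Dn = s·(H − f)/(H + s − 2f) = 2240 × (49528.6 − 58) / (49528.6 + 2240 − 2 × 58) = 2240 × 49470.6 / 51652.6 ≈ 2145.37 mm.
Far limit Df = s·(H − f)/(H − s) = 2240 × (49528.6 − 58) / (49528.6 − 2240) = 2240 × 49470.6 / 47288.6 ≈ 2343.36 mm.
Depth of field = Df − Dn = 2343.36 − 2145.37 ≈ 197.99 mm.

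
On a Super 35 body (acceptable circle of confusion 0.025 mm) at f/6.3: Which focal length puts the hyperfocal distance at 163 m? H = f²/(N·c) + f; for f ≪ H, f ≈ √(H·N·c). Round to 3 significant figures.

160 mm

From H = f²/(N·c) + f, with f ≪ H: f ≈ √(H·N·c) = √(163000 × 6.3 × 0.025) = √25672 ≈ 160.2 mm.
The +f correction barely moves this — solving exactly, f² + N·c·f − N·c·H = 0 ⇒ f = (−N·c + √((N·c)² + 4·N·c·H))/2 = (−0.1575 + √102690)/2 ≈ 160.15 mm, so f ≈ 160 mm.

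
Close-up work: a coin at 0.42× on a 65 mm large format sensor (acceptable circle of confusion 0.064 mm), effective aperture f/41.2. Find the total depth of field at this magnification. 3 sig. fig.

29.9 mm

At magnification m, DoF ≈ 2·N_eff·c/m² = 2 × 41.2 × 0.064 / 0.42² = 5.274 / 0.1764 ≈ 29.9 mm.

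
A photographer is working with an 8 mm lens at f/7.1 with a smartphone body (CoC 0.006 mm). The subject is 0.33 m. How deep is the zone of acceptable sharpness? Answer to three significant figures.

148 mm

Hyperfocal distance H = f²/(N·c) + f = 8²/(7.1 × 0.006) + 8 = 64/0.0426 + 8 ≈ 1510.3 mm ≈ 1.510 m.
Near limit Dn = s·(H − f)/(H + s − 2f) = 330 × (1510.3 − 8) / (1510.3 + 330 − 2 × 8) = 330 × 1502.3 / 1824.3 ≈ 271.75 mm.
Far limit Df = s·(H − f)/(H − s) = 330 × (1510.3 − 8) / (1510.3 − 330) = 330 × 1502.3 / 1180.3 ≈ 420.02 mm.
Depth of field = Df − Dn = 420.02 − 271.75 ≈ 148.27 mm.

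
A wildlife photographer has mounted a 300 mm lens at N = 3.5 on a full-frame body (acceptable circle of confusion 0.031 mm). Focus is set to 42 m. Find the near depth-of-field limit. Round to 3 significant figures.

40.0 m

Hyperfocal distance H = f²/(N·c) + f = 300²/(3.5 × 0.031) + 300 = 90000/0.1085 + 300 ≈ 829793.1 mm ≈ 829.8 m.
Near limit Dn = s·(H − f)/(H + s − 2f) = 42000 × (829793.1 − 300) / (829793.1 + 42000 − 2 × 300) = 42000 × 829493.1 / 871193.1 ≈ 39990 mm ≈ 40.0 m.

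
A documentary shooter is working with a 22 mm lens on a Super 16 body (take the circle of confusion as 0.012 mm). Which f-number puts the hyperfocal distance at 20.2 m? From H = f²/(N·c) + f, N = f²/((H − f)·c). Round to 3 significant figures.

f/2.00

Rearrange H = f²/(N·c) + f for N: N = f² / ((H − f)·c).
N = 22² / ((20200 − 22) × 0.012) = 484 / 242.1 ≈ 2.00.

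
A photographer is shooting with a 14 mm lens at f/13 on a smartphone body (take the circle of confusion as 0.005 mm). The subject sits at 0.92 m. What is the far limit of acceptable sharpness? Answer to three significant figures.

Hyperfocal distance H = f²/(N·c) + f = 14²/(13 × 0.005) + 14 = 196/0.065 + 14 ≈ 3029.4 mm ≈ 3.029 m.
Far limit Df = s·(H − f)/(H − s) = 920 × (3029.4 − 14) / (3029.4 − 920) = 920 × 3015.4 / 2109.4 ≈ 1315.1 mm ≈ 1.32 m.

1.32 m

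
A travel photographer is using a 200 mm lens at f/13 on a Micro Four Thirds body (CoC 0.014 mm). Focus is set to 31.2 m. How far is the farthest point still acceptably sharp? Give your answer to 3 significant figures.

Hyperfocal distance H = f²/(N·c) + f = 200²/(13 × 0.014) + 200 = 40000/0.182 + 200 ≈ 219980.2 mm ≈ 220.0 m.
Far limit Df = s·(H − f)/(H − s) = 31200 × (219980.2 − 200) / (219980.2 − 31200) = 31200 × 219780.2 / 188780.2 ≈ 36323 mm ≈ 36.3 m.

36.3 m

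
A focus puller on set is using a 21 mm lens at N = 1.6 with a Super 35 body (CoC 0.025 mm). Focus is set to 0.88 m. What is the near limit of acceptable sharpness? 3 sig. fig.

Hyperfocal distance H = f²/(N·c) + f = 21²/(1.6 × 0.025) + 21 = 441/0.04 + 21 ≈ 11046.0 mm ≈ 11.05 m.
Near limit Dn = s·(H − f)/(H + s − 2f) = 880 × (11046.0 − 21) / (11046.0 + 880 − 2 × 21) = 880 × 11025.0 / 11884.0 ≈ 816.39 mm ≈ 0.816 m.

0.816 m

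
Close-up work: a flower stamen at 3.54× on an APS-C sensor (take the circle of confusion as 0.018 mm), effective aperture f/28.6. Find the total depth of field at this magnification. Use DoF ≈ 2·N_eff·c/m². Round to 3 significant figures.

At magnification m, DoF ≈ 2·N_eff·c/m² = 2 × 28.6 × 0.018 / 3.54² = 1.03 / 12.53 ≈ 0.0822 mm.

0.0822 mm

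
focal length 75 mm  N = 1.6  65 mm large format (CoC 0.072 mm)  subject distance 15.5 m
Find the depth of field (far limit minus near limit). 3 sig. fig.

10.9 m

Hyperfocal distance H = f²/(N·c) + f = 75²/(1.6 × 0.072) + 75 = 5625/0.1152 + 75 ≈ 48903.1 mm ≈ 48.90 m.
Near limit Dn = s·(H − f)/(H + s − 2f) = 15500 × (48903.1 − 75) / (48903.1 + 15500 − 2 × 75) = 15500 × 48828.1 / 64253.1 ≈ 11779 mm.
Far limit Df = s·(H − f)/(H − s) = 15500 × (48903.1 − 75) / (48903.1 − 15500) = 15500 × 48828.1 / 33403.1 ≈ 22658 mm.
Depth of field = Df − Dn = 22658 − 11779 ≈ 10879 mm ≈ 10.9 m.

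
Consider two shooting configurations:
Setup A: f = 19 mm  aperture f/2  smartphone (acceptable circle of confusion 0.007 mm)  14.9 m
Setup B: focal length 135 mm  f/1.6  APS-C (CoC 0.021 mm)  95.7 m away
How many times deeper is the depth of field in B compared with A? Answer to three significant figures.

Setup A: H = 19²/(2×0.007) + 19 ≈ 25804.7 mm; DoF = Df − Dn = 35233 − 9448 ≈ 25785 mm.
Setup B: H = 135²/(1.6×0.021) + 135 ≈ 542545.7 mm; DoF = Df − Dn = 116167 − 81365 ≈ 34802 mm.
Ratio = 34802 / 25785 ≈ 1.35.

1.35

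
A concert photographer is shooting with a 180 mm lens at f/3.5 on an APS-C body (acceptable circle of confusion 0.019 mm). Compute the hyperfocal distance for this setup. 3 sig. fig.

Hyperfocal distance H = f²/(N·c) + f = 180²/(3.5 × 0.019) + 180 = 32400/0.0665 + 180 ≈ 487398.0 mm ≈ 487 m.

487 m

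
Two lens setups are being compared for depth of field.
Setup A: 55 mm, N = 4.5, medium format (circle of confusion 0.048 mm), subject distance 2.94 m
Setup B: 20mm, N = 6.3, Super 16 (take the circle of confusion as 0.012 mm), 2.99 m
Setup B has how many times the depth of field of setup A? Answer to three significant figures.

Setup A: H = 55²/(4.5×0.048) + 55 ≈ 14059.6 mm; DoF = Df − Dn = 3702.8 − 2437.8 ≈ 1265.0 mm.
Setup B: H = 20²/(6.3×0.012) + 20 ≈ 5311.0 mm; DoF = Df − Dn = 6816.1 − 1915.0 ≈ 4901.1 mm.
Ratio = 4901.1 / 1265.0 ≈ 3.87.

3.87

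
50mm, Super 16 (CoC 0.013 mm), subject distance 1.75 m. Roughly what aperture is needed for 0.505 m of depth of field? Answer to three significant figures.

f/16

Write h = H − f = f²/(N·c). The thin-lens limits are Dn = s·h/(h + (s−f)) and Df = s·h/(h − (s−f)), so DoF = Df − Dn = 2·s·(s−f)·h / (h² − (s−f)²).
That is a quadratic in h: DoF·h² − 2·s·(s−f)·h − DoF·(s−f)² = 0 ⇒ h = (s−f)·(s + √(s² + DoF²)) / DoF = 1700 × (1750 + √(1750² + 505²)) / 505 = 1700 × (1750 + 1821.41) / 505 ≈ 12023 mm.
Then N = f²/(c·h) = 50² / (0.013 × 12023) = 2500 / 156.29 ≈ 16.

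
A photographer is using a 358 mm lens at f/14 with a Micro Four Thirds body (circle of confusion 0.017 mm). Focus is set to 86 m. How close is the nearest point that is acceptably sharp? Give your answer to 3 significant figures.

Hyperfocal distance H = f²/(N·c) + f = 358²/(14 × 0.017) + 358 = 128164/0.238 + 358 ≈ 538862.2 mm ≈ 538.9 m.
Near limit Dn = s·(H − f)/(H + s − 2f) = 86000 × (538862.2 − 358) / (538862.2 + 86000 − 2 × 358) = 86000 × 538504.2 / 624146.2 ≈ 74200 mm ≈ 74.2 m.

74.2 m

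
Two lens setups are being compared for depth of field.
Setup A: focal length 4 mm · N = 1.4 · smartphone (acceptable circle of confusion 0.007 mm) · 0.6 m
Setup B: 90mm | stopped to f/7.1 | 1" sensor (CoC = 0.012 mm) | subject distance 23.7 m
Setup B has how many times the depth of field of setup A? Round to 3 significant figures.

24.8

Setup A: H = 4²/(1.4×0.007) + 4 ≈ 1636.7 mm; DoF = Df − Dn = 944.96 − 439.54 ≈ 505.42 mm.
Setup B: H = 90²/(7.1×0.012) + 90 ≈ 95160.4 mm; DoF = Df − Dn = 31530 − 18985 ≈ 12545 mm.
Ratio = 12545 / 505.42 ≈ 24.8.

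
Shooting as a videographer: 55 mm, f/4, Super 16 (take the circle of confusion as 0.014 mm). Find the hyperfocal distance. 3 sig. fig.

54.1 m

Hyperfocal distance H = f²/(N·c) + f = 55²/(4 × 0.014) + 55 = 3025/0.056 + 55 ≈ 54072.9 mm ≈ 54.1 m.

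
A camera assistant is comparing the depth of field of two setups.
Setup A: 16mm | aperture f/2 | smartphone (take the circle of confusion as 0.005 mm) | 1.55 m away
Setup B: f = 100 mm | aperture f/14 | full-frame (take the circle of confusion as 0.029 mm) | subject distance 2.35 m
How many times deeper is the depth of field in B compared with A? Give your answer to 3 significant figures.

2.32

Setup A: H = 16²/(2×0.005) + 16 ≈ 25616.0 mm; DoF = Df − Dn = 1648.80 − 1462.37 ≈ 186.43 mm.
Setup B: H = 100²/(14×0.029) + 100 ≈ 24730.5 mm; DoF = Df − Dn = 2586.25 − 2153.30 ≈ 432.95 mm.
Ratio = 432.95 / 186.43 ≈ 2.32.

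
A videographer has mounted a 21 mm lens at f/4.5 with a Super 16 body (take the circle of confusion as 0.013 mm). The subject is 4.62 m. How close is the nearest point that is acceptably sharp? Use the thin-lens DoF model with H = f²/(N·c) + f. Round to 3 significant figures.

2.87 m

Hyperfocal distance H = f²/(N·c) + f = 21²/(4.5 × 0.013) + 21 = 441/0.0585 + 21 ≈ 7559.5 mm ≈ 7.559 m.
Near limit Dn = s·(H − f)/(H + s − 2f) = 4620 × (7559.5 − 21) / (7559.5 + 4620 − 2 × 21) = 4620 × 7538.5 / 12137.5 ≈ 2869.4 mm ≈ 2.87 m.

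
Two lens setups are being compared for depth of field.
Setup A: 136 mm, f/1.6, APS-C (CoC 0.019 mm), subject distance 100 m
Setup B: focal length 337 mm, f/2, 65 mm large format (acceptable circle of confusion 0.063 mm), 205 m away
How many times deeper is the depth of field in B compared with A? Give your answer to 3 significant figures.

2.91

Setup A: H = 136²/(1.6×0.019) + 136 ≈ 608557.1 mm; DoF = Df − Dn = 119637 − 85901 ≈ 33736 mm.
Setup B: H = 337²/(2×0.063) + 337 ≈ 901678.3 mm; DoF = Df − Dn = 265223 − 167065 ≈ 98158 mm.
Ratio = 98158 / 33736 ≈ 2.91.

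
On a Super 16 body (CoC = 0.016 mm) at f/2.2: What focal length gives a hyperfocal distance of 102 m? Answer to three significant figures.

59.9 mm

From H = f²/(N·c) + f, with f ≪ H: f ≈ √(H·N·c) = √(102000 × 2.2 × 0.016) = √3590.4 ≈ 59.92 mm.
The +f correction barely moves this — solving exactly, f² + N·c·f − N·c·H = 0 ⇒ f = (−N·c + √((N·c)² + 4·N·c·H))/2 = (−0.0352 + √14362)/2 ≈ 59.902 mm, so f ≈ 59.9 mm.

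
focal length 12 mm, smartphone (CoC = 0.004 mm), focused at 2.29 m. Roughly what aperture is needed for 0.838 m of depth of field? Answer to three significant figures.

f/2.80

Write h = H − f = f²/(N·c). The thin-lens limits are Dn = s·h/(h + (s−f)) and Df = s·h/(h − (s−f)), so DoF = Df − Dn = 2·s·(s−f)·h / (h² − (s−f)²).
That is a quadratic in h: DoF·h² − 2·s·(s−f)·h − DoF·(s−f)² = 0 ⇒ h = (s−f)·(s + √(s² + DoF²)) / DoF = 2278 × (2290 + √(2290² + 838²)) / 838 = 2278 × (2290 + 2438.51) / 838 ≈ 12854 mm.
Then N = f²/(c·h) = 12² / (0.004 × 12854) = 144 / 51.416 ≈ 2.80.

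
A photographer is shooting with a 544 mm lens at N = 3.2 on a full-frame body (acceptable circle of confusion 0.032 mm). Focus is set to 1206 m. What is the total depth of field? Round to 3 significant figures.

1220 m

Hyperfocal distance H = f²/(N·c) + f = 544²/(3.2 × 0.032) + 544 = 295936/0.1024 + 544 ≈ 2890544.0 mm ≈ 2891 m.
Near limit Dn = s·(H − f)/(H + s − 2f) = 1206000 × (2890544.0 − 544) / (2890544.0 + 1206000 − 2 × 544) = 1206000 × 2890000.0 / 4095456.0 ≈ 851026 mm.
Far limit Df = s·(H − f)/(H − s) = 1206000 × (2890544.0 − 544) / (2890544.0 − 1206000) = 1206000 × 2890000.0 / 1684544.0 ≈ 2069011 mm.
Depth of field = Df − Dn = 2069011 − 851026 ≈ 1217985 mm ≈ 1220 m.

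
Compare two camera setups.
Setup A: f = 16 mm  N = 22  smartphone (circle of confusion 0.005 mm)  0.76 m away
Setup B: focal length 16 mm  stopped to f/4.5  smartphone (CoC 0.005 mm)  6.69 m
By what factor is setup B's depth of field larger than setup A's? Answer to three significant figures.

Setup A: H = 16²/(22×0.005) + 16 ≈ 2343.3 mm; DoF = Df − Dn = 1117.13 − 575.89 ≈ 541.24 mm.
Setup B: H = 16²/(4.5×0.005) + 16 ≈ 11393.8 mm; DoF = Df − Dn = 16182 − 4217 ≈ 11965 mm.
Ratio = 11965 / 541.24 ≈ 22.1.

22.1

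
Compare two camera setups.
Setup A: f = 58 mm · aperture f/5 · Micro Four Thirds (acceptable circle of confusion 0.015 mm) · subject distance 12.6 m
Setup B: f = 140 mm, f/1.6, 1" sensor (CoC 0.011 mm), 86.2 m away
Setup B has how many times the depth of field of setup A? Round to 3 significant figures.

1.75

Setup A: H = 58²/(5×0.015) + 58 ≈ 44911.3 mm; DoF = Df − Dn = 17490.8 − 9846.7 ≈ 7644.1 mm.
Setup B: H = 140²/(1.6×0.011) + 140 ≈ 1113776.4 mm; DoF = Df − Dn = 93419 − 80016 ≈ 13403 mm.
Ratio = 13403 / 7644.1 ≈ 1.75.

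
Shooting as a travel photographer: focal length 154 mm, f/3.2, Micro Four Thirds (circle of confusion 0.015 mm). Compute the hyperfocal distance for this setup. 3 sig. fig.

Hyperfocal distance H = f²/(N·c) + f = 154²/(3.2 × 0.015) + 154 = 23716/0.048 + 154 ≈ 494237.3 mm ≈ 494 m.

494 m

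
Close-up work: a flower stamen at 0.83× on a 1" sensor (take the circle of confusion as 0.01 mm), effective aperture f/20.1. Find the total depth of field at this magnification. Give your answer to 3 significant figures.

At magnification m, DoF ≈ 2·N_eff·c/m² = 2 × 20.1 × 0.01 / 0.83² = 0.402 / 0.6889 ≈ 0.584 mm.

0.584 mm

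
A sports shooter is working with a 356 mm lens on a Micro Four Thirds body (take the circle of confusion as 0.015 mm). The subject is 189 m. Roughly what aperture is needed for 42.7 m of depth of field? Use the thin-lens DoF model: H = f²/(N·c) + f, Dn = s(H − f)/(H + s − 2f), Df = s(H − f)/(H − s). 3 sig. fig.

Write h = H − f = f²/(N·c). The thin-lens limits are Dn = s·h/(h + (s−f)) and Df = s·h/(h − (s−f)), so DoF = Df − Dn = 2·s·(s−f)·h / (h² − (s−f)²).
That is a quadratic in h: DoF·h² − 2·s·(s−f)·h − DoF·(s−f)² = 0 ⇒ h = (s−f)·(s + √(s² + DoF²)) / DoF = 188644 × (189000 + √(189000² + 42700²)) / 42700 = 188644 × (189000 + 193763) / 42700 ≈ 1691008 mm.
Then N = f²/(c·h) = 356² / (0.015 × 1691008) = 126736 / 25365 ≈ 5.

f/5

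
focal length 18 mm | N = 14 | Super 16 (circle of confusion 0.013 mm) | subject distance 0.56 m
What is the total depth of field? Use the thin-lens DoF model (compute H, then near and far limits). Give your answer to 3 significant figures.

Hyperfocal distance H = f²/(N·c) + f = 18²/(14 × 0.013) + 18 = 324/0.182 + 18 ≈ 1798.2 mm ≈ 1.798 m.
Near limit Dn = s·(H − f)/(H + s − 2f) = 560 × (1798.2 − 18) / (1798.2 + 560 − 2 × 18) = 560 × 1780.2 / 2322.2 ≈ 429.30 mm.
Far limit Df = s·(H − f)/(H − s) = 560 × (1798.2 − 18) / (1798.2 − 560) = 560 × 1780.2 / 1238.2 ≈ 805.13 mm.
Depth of field = Df − Dn = 805.13 − 429.30 ≈ 375.83 mm.

376 mm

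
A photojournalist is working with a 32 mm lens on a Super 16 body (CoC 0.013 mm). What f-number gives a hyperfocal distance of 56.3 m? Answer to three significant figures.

Rearrange H = f²/(N·c) + f for N: N = f² / ((H − f)·c).
N = 32² / ((56300 − 32) × 0.013) = 1024 / 731.5 ≈ 1.40.

f/1.40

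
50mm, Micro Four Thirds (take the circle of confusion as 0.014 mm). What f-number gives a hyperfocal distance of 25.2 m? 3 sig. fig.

Rearrange H = f²/(N·c) + f for N: N = f² / ((H − f)·c).
N = 50² / ((25200 − 50) × 0.014) = 2500 / 352.1 ≈ 7.10.

f/7.10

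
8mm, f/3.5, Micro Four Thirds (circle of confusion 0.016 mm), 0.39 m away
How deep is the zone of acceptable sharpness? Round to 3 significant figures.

Hyperfocal distance H = f²/(N·c) + f = 8²/(3.5 × 0.016) + 8 = 64/0.056 + 8 ≈ 1150.9 mm ≈ 1.151 m.
Near limit Dn = s·(H − f)/(H + s − 2f) = 390 × (1150.9 − 8) / (1150.9 + 390 − 2 × 8) = 390 × 1142.9 / 1524.9 ≈ 292.30 mm.
Far limit Df = s·(H − f)/(H − s) = 390 × (1150.9 − 8) / (1150.9 − 390) = 390 × 1142.9 / 760.9 ≈ 585.81 mm.
Depth of field = Df − Dn = 585.81 − 292.30 ≈ 293.51 mm.

294 mm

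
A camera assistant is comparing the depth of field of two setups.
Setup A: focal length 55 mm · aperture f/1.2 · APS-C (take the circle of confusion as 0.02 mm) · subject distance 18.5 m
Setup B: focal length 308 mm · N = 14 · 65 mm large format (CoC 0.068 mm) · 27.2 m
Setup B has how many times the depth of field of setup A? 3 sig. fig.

2.86

Setup A: H = 55²/(1.2×0.02) + 55 ≈ 126096.7 mm; DoF = Df − Dn = 21671.4 − 16138.3 ≈ 5533.1 mm.
Setup B: H = 308²/(14×0.068) + 308 ≈ 99955.1 mm; DoF = Df − Dn = 37254 − 21419 ≈ 15835 mm.
Ratio = 15835 / 5533.1 ≈ 2.86.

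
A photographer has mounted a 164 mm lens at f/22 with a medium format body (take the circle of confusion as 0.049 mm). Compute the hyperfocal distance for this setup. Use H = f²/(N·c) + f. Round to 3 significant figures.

Hyperfocal distance H = f²/(N·c) + f = 164²/(22 × 0.049) + 164 = 26896/1.078 + 164 ≈ 25113.9 mm ≈ 25.1 m.

25.1 m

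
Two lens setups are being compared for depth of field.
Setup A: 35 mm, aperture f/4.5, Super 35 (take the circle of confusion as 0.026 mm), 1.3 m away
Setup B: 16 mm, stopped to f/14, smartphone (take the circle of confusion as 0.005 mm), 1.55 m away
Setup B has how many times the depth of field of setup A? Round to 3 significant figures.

4.95

Setup A: H = 35²/(4.5×0.026) + 35 ≈ 10505.1 mm; DoF = Df − Dn = 1478.65 − 1159.86 ≈ 318.79 mm.
Setup B: H = 16²/(14×0.005) + 16 ≈ 3673.1 mm; DoF = Df − Dn = 2669.9 − 1092.0 ≈ 1577.9 mm.
Ratio = 1577.9 / 318.79 ≈ 4.95.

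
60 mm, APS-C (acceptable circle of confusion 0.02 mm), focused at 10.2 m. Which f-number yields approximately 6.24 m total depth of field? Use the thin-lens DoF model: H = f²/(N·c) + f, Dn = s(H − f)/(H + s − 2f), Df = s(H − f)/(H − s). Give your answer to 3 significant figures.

f/5

Write h = H − f = f²/(N·c). The thin-lens limits are Dn = s·h/(h + (s−f)) and Df = s·h/(h − (s−f)), so DoF = Df − Dn = 2·s·(s−f)·h / (h² − (s−f)²).
That is a quadratic in h: DoF·h² − 2·s·(s−f)·h − DoF·(s−f)² = 0 ⇒ h = (s−f)·(s + √(s² + DoF²)) / DoF = 10140 × (10200 + √(10200² + 6240²)) / 6240 = 10140 × (10200 + 11957.3) / 6240 ≈ 36006 mm.
Then N = f²/(c·h) = 60² / (0.02 × 36006) = 3600 / 720.11 ≈ 5.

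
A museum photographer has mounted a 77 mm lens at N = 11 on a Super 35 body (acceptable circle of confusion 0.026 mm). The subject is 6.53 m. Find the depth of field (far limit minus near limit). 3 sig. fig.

4.50 m

Hyperfocal distance H = f²/(N·c) + f = 77²/(11 × 0.026) + 77 = 5929/0.286 + 77 ≈ 20807.8 mm ≈ 20.81 m.
Near limit Dn = s·(H − f)/(H + s − 2f) = 6530 × (20807.8 − 77) / (20807.8 + 6530 − 2 × 77) = 6530 × 20730.8 / 27183.8 ≈ 4979.9 mm.
Far limit Df = s·(H − f)/(H − s) = 6530 × (20807.8 − 77) / (20807.8 − 6530) = 6530 × 20730.8 / 14277.8 ≈ 9481.3 mm.
Depth of field = Df − Dn = 9481.3 − 4979.9 ≈ 4501.4 mm ≈ 4.50 m.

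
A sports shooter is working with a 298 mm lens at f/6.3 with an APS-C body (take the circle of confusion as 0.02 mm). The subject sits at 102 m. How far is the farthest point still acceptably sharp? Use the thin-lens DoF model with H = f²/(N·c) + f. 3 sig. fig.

119 m

Hyperfocal distance H = f²/(N·c) + f = 298²/(6.3 × 0.02) + 298 = 88804/0.126 + 298 ≈ 705091.7 mm ≈ 705.1 m.
Far limit Df = s·(H − f)/(H − s) = 102000 × (705091.7 − 298) / (705091.7 − 102000) = 102000 × 704793.7 / 603091.7 ≈ 119201 mm ≈ 119 m.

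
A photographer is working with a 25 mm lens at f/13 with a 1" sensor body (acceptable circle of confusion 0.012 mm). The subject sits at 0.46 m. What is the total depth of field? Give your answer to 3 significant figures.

101 mm

Hyperfocal distance H = f²/(N·c) + f = 25²/(13 × 0.012) + 25 = 625/0.156 + 25 ≈ 4031.4 mm ≈ 4.031 m.
Near limit Dn = s·(H − f)/(H + s − 2f) = 460 × (4031.4 − 25) / (4031.4 + 460 − 2 × 25) = 460 × 4006.4 / 4441.4 ≈ 414.95 mm.
Far limit Df = s·(H − f)/(H − s) = 460 × (4031.4 − 25) / (4031.4 − 460) = 460 × 4006.4 / 3571.4 ≈ 516.03 mm.
Depth of field = Df − Dn = 516.03 − 414.95 ≈ 101.08 mm.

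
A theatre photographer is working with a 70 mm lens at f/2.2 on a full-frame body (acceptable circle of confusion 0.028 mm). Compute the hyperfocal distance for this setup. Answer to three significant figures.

Hyperfocal distance H = f²/(N·c) + f = 70²/(2.2 × 0.028) + 70 = 4900/0.0616 + 70 ≈ 79615.5 mm ≈ 79.6 m.

79.6 m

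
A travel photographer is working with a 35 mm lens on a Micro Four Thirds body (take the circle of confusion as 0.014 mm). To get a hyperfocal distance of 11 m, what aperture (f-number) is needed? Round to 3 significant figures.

Rearrange H = f²/(N·c) + f for N: N = f² / ((H − f)·c).
N = 35² / ((11000 − 35) × 0.014) = 1225 / 153.5 ≈ 7.98.

f/7.98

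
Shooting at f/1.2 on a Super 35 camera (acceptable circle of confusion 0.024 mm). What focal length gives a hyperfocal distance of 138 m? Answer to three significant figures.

From H = f²/(N·c) + f, with f ≪ H: f ≈ √(H·N·c) = √(138000 × 1.2 × 0.024) = √3974.4 ≈ 63.04 mm.
The +f correction barely moves this — solving exactly, f² + N·c·f − N·c·H = 0 ⇒ f = (−N·c + √((N·c)² + 4·N·c·H))/2 = (−0.0288 + √15898)/2 ≈ 63.028 mm, so f ≈ 63.0 mm.

63.0 mm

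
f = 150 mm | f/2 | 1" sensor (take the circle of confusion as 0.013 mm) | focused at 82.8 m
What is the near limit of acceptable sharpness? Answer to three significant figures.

75.6 m

Hyperfocal distance H = f²/(N·c) + f = 150²/(2 × 0.013) + 150 = 22500/0.026 + 150 ≈ 865534.6 mm ≈ 865.5 m.
Near limit Dn = s·(H − f)/(H + s − 2f) = 82800 × (865534.6 − 150) / (865534.6 + 82800 − 2 × 150) = 82800 × 865384.6 / 948034.6 ≈ 75581 mm ≈ 75.6 m.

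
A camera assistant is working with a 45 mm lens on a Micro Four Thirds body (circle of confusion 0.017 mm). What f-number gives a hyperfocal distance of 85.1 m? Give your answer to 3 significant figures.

Rearrange H = f²/(N·c) + f for N: N = f² / ((H − f)·c).
N = 45² / ((85100 − 45) × 0.017) = 2025 / 1446 ≈ 1.40.

f/1.40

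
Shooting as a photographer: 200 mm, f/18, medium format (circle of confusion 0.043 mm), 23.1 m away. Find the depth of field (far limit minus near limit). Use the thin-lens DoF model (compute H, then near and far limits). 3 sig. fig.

Hyperfocal distance H = f²/(N·c) + f = 200²/(18 × 0.043) + 200 = 40000/0.774 + 200 ≈ 51879.6 mm ≈ 51.88 m.
Near limit Dn = s·(H − f)/(H + s − 2f) = 23100 × (51879.6 − 200) / (51879.6 + 23100 − 2 × 200) = 23100 × 51679.6 / 74579.6 ≈ 16007 mm.
Far limit Df = s·(H − f)/(H − s) = 23100 × (51879.6 − 200) / (51879.6 − 23100) = 23100 × 51679.6 / 28779.6 ≈ 41481 mm.
Depth of field = Df − Dn = 41481 − 16007 ≈ 25474 mm ≈ 25.5 m.

25.5 m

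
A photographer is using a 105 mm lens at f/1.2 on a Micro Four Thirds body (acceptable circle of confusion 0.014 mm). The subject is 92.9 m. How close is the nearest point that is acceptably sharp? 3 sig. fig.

81.4 m

Hyperfocal distance H = f²/(N·c) + f = 105²/(1.2 × 0.014) + 105 = 11025/0.0168 + 105 ≈ 656355.0 mm ≈ 656.4 m.
Near limit Dn = s·(H − f)/(H + s − 2f) = 92900 × (656355.0 − 105) / (656355.0 + 92900 − 2 × 105) = 92900 × 656250.0 / 749045.0 ≈ 81391 mm ≈ 81.4 m.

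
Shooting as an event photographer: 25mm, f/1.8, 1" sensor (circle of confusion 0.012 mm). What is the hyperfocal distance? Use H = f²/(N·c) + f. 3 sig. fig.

29.0 m

Hyperfocal distance H = f²/(N·c) + f = 25²/(1.8 × 0.012) + 25 = 625/0.0216 + 25 ≈ 28960.2 mm ≈ 29.0 m.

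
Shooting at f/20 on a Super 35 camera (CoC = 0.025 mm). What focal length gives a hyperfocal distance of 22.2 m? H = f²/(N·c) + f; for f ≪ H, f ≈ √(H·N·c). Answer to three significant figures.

From H = f²/(N·c) + f, with f ≪ H: f ≈ √(H·N·c) = √(22200 × 20 × 0.025) = √11100 ≈ 105.4 mm.
The +f correction barely moves this — solving exactly, f² + N·c·f − N·c·H = 0 ⇒ f = (−N·c + √((N·c)² + 4·N·c·H))/2 = (−0.5 + √44400)/2 ≈ 105.11 mm, so f ≈ 105 mm.

105 mm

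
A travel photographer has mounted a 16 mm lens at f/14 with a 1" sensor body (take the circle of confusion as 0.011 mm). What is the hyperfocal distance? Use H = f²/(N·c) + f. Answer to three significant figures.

1.68 m

Hyperfocal distance H = f²/(N·c) + f = 16²/(14 × 0.011) + 16 = 256/0.154 + 16 ≈ 1678.3 mm ≈ 1.68 m.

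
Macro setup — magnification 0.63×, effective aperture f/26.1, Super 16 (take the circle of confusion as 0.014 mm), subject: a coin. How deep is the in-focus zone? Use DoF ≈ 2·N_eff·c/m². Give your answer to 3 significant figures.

At magnification m, DoF ≈ 2·N_eff·c/m² = 2 × 26.1 × 0.014 / 0.63² = 0.7308 / 0.3969 ≈ 1.84 mm.

1.84 mm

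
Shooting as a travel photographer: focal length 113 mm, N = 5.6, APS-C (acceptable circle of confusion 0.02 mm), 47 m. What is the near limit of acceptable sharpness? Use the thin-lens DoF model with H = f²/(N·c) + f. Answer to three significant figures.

33.3 m

Hyperfocal distance H = f²/(N·c) + f = 113²/(5.6 × 0.02) + 113 = 12769/0.112 + 113 ≈ 114121.9 mm ≈ 114.1 m.
Near limit Dn = s·(H − f)/(H + s − 2f) = 47000 × (114121.9 − 113) / (114121.9 + 47000 − 2 × 113) = 47000 × 114008.9 / 160895.9 ≈ 33304 mm ≈ 33.3 m.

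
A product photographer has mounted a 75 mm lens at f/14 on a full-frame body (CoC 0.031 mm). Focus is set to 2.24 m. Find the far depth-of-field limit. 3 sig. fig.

2.69 m

Hyperfocal distance H = f²/(N·c) + f = 75²/(14 × 0.031) + 75 = 5625/0.434 + 75 ≈ 13035.8 mm ≈ 13.04 m.
Far limit Df = s·(H − f)/(H − s) = 2240 × (13035.8 − 75) / (13035.8 − 2240) = 2240 × 12960.8 / 10795.8 ≈ 2689.2 mm ≈ 2.69 m.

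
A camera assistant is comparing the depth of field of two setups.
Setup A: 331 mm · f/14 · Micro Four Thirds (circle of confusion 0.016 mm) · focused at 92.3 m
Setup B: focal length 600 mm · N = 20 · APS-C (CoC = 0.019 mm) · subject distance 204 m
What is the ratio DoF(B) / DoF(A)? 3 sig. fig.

2.55

Setup A: H = 331²/(14×0.016) + 331 ≈ 489442.6 mm; DoF = Df − Dn = 113675 − 77691 ≈ 35984 mm.
Setup B: H = 600²/(20×0.019) + 600 ≈ 947968.4 mm; DoF = Df − Dn = 259773 − 167943 ≈ 91830 mm.
Ratio = 91830 / 35984 ≈ 2.55.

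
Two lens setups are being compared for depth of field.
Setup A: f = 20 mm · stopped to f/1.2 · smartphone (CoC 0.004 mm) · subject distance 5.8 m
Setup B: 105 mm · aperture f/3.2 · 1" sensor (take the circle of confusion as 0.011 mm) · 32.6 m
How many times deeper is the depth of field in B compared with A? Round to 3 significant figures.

8.46

Setup A: H = 20²/(1.2×0.004) + 20 ≈ 83353.3 mm; DoF = Df − Dn = 6232.27 − 5423.80 ≈ 808.47 mm.
Setup B: H = 105²/(3.2×0.011) + 105 ≈ 313315.2 mm; DoF = Df − Dn = 36373.7 − 29535.7 ≈ 6838.0 mm.
Ratio = 6838.0 / 808.47 ≈ 8.46.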